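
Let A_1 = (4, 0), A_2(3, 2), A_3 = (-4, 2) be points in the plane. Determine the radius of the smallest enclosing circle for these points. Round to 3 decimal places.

Side lengths²: A_1A_2² = 5, A_1A_3² = 68, A_2A_3² = 49.
Since A_1A_3² = 68 ≥ 49 + 5 = 54, the angle opposite A_1A_3 is not acute, so the smallest enclosing circle has A_1A_3 as diameter.
Centre = midpoint of A_1A_3 = (0, 1), r² = 68/4 = 17.
r = √17 ≈ 4.123.

4.123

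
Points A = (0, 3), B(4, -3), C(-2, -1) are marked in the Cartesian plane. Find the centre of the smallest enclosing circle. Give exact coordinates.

Side lengths²: AB² = 52, AC² = 20, BC² = 40.
Since AB² = 52 < 40 + 20 = 60, the triangle is acute, so the smallest enclosing circle is the circumcircle.
Circumcentre = (11/7, -2/7), r² = 650/49.
Centre = (11/7, -2/7).

(11/7, -2/7)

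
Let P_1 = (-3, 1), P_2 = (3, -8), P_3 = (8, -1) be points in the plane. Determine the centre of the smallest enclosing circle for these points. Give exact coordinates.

(123/58, -121/58)

Side lengths²: P_1P_2² = 117, P_1P_3² = 125, P_2P_3² = 74.
Since P_1P_3² = 125 < 117 + 74 = 191, the triangle is acute, so the smallest enclosing circle is the circumcircle.
Circumcentre = (123/58, -121/58), r² = 60125/1682.
Centre = (123/58, -121/58).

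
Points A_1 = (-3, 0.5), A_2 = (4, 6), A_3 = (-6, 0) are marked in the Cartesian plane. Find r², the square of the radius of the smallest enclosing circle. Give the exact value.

34

Side lengths²: A_1A_2² = 79.25, A_1A_3² = 9.25, A_2A_3² = 136.
Since A_2A_3² = 136 ≥ 79.25 + 9.25 = 88.5, the angle opposite A_2A_3 is not acute, so the smallest enclosing circle has A_2A_3 as diameter.
Centre = midpoint of A_2A_3 = (-1, 3), r² = 136/4 = 34.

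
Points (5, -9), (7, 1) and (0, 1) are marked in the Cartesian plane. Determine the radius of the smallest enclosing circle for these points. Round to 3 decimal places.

Call the three points A, B, C in the order given.
Side lengths²: AB² = 104, AC² = 125, BC² = 49.
Since AC² = 125 < 104 + 49 = 153, the triangle is acute, so the smallest enclosing circle is the circumcircle.
Circumcentre = (3.5, -3.5), r² = 32.5.
r = √(32.5) ≈ 5.701.

5.701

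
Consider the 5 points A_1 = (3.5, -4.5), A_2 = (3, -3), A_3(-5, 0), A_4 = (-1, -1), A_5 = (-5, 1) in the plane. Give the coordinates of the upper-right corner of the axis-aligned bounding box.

(3.5, 1)

x-range [-5, 3.5], y-range [-4.5, 1].
The upper-right corner is (3.5, 1).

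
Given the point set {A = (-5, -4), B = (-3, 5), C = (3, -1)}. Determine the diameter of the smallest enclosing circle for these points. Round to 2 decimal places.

Side lengths²: AB² = 85, AC² = 73, BC² = 72.
Since AB² = 85 < 73 + 72 = 145, the triangle is acute, so the smallest enclosing circle is the circumcircle.
Circumcentre = (-43/22, 1/22), r² = 6205/242.
Diameter = 2r = 2√(6205/242) ≈ 10.13.

10.13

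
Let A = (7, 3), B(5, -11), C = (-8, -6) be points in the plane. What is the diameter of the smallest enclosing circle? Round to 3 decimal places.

Side lengths²: AB² = 200, AC² = 306, BC² = 194.
Since AC² = 306 < 200 + 194 = 394, the triangle is acute, so the smallest enclosing circle is the circumcircle.
Circumcentre = (0.53125, -3.21875), r² = 80.517578125.
Diameter = 2r = 2√(80.517578125) ≈ 17.946.

17.946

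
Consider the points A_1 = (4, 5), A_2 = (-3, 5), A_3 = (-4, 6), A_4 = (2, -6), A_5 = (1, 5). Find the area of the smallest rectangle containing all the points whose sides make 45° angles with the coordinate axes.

In coordinates u = x + y, v = x − y the rectangle is axis-aligned; the map (x,y)→(u,v) scales areas by 2.
u-values: 9, 2, 2, -4, 6; range = 9 − (-4) = 13.
v-values: -1, -8, -10, 8, -4; range = 8 − (-10) = 18.
Area = (13 × 18) / 2 = 117.

117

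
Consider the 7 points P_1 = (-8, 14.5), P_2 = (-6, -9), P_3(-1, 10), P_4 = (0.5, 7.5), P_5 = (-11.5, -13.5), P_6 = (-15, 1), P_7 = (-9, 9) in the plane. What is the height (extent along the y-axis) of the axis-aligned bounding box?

max y = 14.5, min y = -13.5, so height = 28.

28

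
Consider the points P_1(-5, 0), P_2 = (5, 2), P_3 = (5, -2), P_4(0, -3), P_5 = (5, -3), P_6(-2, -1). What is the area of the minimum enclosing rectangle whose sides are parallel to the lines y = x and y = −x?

In coordinates u = x + y, v = x − y the rectangle is axis-aligned; the map (x,y)→(u,v) scales areas by 2.
u-values: -5, 7, 3, -3, 2, -3; range = 7 − (-5) = 12.
v-values: -5, 3, 7, 3, 8, -1; range = 8 − (-5) = 13.
Area = (12 × 13) / 2 = 78.

78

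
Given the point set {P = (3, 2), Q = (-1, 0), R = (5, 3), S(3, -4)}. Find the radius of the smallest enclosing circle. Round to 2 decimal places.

3.84

The minimum enclosing circle is determined by three boundary points: Q, R, S.
Their circumcentre is (17/6, -1/6) with r² = 265/18.
The farthest remaining point P is at distance² 85/18 ≤ 265/18.
r = √(265/18) ≈ 3.84.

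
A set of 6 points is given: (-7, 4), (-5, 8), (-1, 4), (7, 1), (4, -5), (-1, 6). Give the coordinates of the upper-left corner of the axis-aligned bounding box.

(-7, 8)

x-range [-7, 7], y-range [-5, 8].
The upper-left corner is (-7, 8).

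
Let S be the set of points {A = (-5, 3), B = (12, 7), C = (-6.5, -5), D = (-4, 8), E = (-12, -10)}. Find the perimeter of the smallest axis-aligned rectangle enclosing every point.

84

Width = max x − min x = 12 − (-12) = 24.
Height = max y − min y = 8 − (-10) = 18.
Perimeter = 2(24 + 18) = 84.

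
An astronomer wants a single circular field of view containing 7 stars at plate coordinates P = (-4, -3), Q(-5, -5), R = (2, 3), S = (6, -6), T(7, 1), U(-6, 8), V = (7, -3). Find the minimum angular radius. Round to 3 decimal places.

9.220

The farthest pair is S–U with squared distance 340. The circle on this segment as diameter has centre (0, 1) and r² = 340/4 = 85.
Check P: distance² to centre = 32 ≤ 85, so it lies inside.
All remaining points lie in this disk, and no smaller disk contains both endpoints, so this is the minimum enclosing circle.
r = √85 ≈ 9.220.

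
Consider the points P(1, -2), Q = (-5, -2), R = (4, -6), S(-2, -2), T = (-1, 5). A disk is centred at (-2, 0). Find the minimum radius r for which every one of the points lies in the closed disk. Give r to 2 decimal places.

The required radius is the distance from (-2, 0) to the farthest point.
Squared distances: 13, 13, 72, 4, 26.
Maximum is 72, attained at R.
r = √72 ≈ 8.49.

8.49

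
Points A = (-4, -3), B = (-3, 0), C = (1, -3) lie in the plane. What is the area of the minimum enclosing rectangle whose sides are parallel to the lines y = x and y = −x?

17.5

In coordinates u = x + y, v = x − y the rectangle is axis-aligned; the map (x,y)→(u,v) scales areas by 2.
u-values: -7, -3, -2; range = -2 − (-7) = 5.
v-values: -1, -3, 4; range = 4 − (-3) = 7.
Area = (5 × 7) / 2 = 17.5.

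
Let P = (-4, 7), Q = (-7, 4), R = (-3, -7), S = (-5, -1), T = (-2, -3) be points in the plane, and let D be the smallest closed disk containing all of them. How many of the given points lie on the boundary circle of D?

A smallest enclosing disk is always determined by at most three of the input points on its boundary.
The farthest pair is P–R with squared distance 197. The circle on this segment as diameter has centre (-3.5, 0) and r² = 197/4 = 49.25.
Check Q: distance² to centre = 28.25 ≤ 49.25, so it lies inside.
All remaining points lie in this disk, and no smaller disk contains both endpoints, so this is the minimum enclosing circle.
The points at distance exactly r from the centre are P, R — 2 points.

2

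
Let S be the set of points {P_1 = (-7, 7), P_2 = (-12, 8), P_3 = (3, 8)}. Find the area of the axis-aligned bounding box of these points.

15

x ranges over [-12, 3], width 15.
y ranges over [7, 8], height 1.
Area = 15 × 1 = 15.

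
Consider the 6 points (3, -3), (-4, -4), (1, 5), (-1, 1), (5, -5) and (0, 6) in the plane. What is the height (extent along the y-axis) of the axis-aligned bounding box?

max y = 6, min y = -5, so height = 11.

11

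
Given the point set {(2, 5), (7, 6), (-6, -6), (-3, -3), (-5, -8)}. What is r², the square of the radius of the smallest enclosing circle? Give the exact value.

A smallest enclosing disk is always determined by at most three of the input points on its boundary.
The farthest pair is (7, 6)–(-5, -8) with squared distance 340. The circle on this segment as diameter has centre (1, -1) and r² = 340/4 = 85.
Check (2, 5): distance² to centre = 37 ≤ 85, so it lies inside.
All remaining points lie in this disk, and no smaller disk contains both endpoints, so this is the minimum enclosing circle.

85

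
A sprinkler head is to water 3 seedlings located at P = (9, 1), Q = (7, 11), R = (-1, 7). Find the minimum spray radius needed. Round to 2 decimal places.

Side lengths²: PQ² = 104, PR² = 136, QR² = 80.
Since PR² = 136 < 104 + 80 = 184, the triangle is acute, so the smallest enclosing circle is the circumcircle.
Circumcentre = (53/11, 59/11), r² = 4420/121.
r = √(4420/121) ≈ 6.04.

6.04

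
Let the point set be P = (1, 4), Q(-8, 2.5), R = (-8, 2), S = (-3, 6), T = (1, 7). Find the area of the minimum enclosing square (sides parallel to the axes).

The bounding box has width 9 and height 5.
An axis-aligned square enclosing the set must have side ≥ max(width, height).
So the minimum side is max(9, 5) = 9.
Area = 9² = 81.

81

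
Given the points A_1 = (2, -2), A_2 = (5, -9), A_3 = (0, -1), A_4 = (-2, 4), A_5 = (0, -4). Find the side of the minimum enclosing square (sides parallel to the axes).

The bounding box has width 7 and height 13.
An axis-aligned square enclosing the set must have side ≥ max(width, height).
So the minimum side is max(7, 13) = 13.

13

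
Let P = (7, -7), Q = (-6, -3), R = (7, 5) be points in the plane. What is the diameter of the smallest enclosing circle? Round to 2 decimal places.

Side lengths²: PQ² = 185, PR² = 144, QR² = 233.
Since QR² = 233 < 185 + 144 = 329, the triangle is acute, so the smallest enclosing circle is the circumcircle.
Circumcentre = (45/26, -1), r² = 43105/676.
Diameter = 2r = 2√(43105/676) ≈ 15.97.

15.97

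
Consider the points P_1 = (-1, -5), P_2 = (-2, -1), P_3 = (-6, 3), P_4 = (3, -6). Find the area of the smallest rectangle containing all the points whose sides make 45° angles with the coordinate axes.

In coordinates u = x + y, v = x − y the rectangle is axis-aligned; the map (x,y)→(u,v) scales areas by 2.
u-values: -6, -3, -3, -3; range = -3 − (-6) = 3.
v-values: 4, -1, -9, 9; range = 9 − (-9) = 18.
Area = (3 × 18) / 2 = 27.

27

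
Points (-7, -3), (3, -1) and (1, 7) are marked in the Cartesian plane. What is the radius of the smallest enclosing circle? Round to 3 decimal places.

6.410

Call the three points A, B, C in the order given.
Side lengths²: AB² = 104, AC² = 164, BC² = 68.
Since AC² = 164 < 104 + 68 = 172, the triangle is acute, so the smallest enclosing circle is the circumcircle.
Circumcentre = (-58/21, 38/21), r² = 18122/441.
r = √(18122/441) ≈ 6.410.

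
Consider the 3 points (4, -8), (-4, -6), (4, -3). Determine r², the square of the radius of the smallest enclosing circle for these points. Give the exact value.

Call the three points A, B, C in the order given.
Side lengths²: AB² = 68, AC² = 25, BC² = 73.
Since BC² = 73 < 68 + 25 = 93, the triangle is acute, so the smallest enclosing circle is the circumcircle.
Circumcentre = (0.375, -5.5), r² = 19.390625.

19.390625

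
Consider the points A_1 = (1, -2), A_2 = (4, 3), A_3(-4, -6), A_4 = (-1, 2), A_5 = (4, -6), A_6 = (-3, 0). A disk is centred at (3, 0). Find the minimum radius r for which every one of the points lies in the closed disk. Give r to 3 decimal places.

9.220

The required radius is the distance from (3, 0) to the farthest point.
Squared distances: 8, 10, 85, 20, 37, 36.
Maximum is 85, attained at A_3.
r = √85 ≈ 9.220.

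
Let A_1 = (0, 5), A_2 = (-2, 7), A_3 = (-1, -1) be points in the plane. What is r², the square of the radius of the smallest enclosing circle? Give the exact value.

Side lengths²: A_1A_2² = 8, A_1A_3² = 37, A_2A_3² = 65.
Since A_2A_3² = 65 ≥ 37 + 8 = 45, the angle opposite A_2A_3 is not acute, so the smallest enclosing circle has A_2A_3 as diameter.
Centre = midpoint of A_2A_3 = (-1.5, 3), r² = 65/4 = 16.25.

16.25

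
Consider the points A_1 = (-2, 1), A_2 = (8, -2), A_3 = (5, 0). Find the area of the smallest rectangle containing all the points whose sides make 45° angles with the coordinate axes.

In coordinates u = x + y, v = x − y the rectangle is axis-aligned; the map (x,y)→(u,v) scales areas by 2.
u-values: -1, 6, 5; range = 6 − (-1) = 7.
v-values: -3, 10, 5; range = 10 − (-3) = 13.
Area = (7 × 13) / 2 = 45.5.

45.5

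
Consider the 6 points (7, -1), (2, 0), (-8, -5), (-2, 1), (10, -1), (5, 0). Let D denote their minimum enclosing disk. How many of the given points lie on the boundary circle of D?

2

The farthest pair is (-8, -5)–(10, -1) with squared distance 340. The circle on this segment as diameter has centre (1, -3) and r² = 340/4 = 85.
Check (7, -1): distance² to centre = 40 ≤ 85, so it lies inside.
All remaining points lie in this disk, and no smaller disk contains both endpoints, so this is the minimum enclosing circle.
The points at distance exactly r from the centre are (-8, -5), (10, -1) — 2 points.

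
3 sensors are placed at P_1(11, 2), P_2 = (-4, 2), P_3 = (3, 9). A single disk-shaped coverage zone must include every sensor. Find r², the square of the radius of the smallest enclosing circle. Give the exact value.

Side lengths²: P_1P_2² = 225, P_1P_3² = 113, P_2P_3² = 98.
Since P_1P_2² = 225 ≥ 113 + 98 = 211, the angle opposite P_1P_2 is not acute, so the smallest enclosing circle has P_1P_2 as diameter.
Centre = midpoint of P_1P_2 = (3.5, 2), r² = 225/4 = 56.25.

56.25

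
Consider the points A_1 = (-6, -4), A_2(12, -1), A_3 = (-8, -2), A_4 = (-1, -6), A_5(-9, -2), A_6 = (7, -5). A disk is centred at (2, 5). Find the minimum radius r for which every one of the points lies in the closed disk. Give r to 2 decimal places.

13.04

The required radius is the distance from (2, 5) to the farthest point.
Squared distances: 145, 136, 149, 130, 170, 125.
Maximum is 170, attained at A_5.
r = √170 ≈ 13.04.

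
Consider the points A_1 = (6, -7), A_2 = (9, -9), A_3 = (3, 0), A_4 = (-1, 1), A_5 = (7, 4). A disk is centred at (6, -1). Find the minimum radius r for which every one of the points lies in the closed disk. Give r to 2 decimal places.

8.54

The required radius is the distance from (6, -1) to the farthest point.
Squared distances: 36, 73, 10, 53, 26.
Maximum is 73, attained at A_2.
r = √73 ≈ 8.54.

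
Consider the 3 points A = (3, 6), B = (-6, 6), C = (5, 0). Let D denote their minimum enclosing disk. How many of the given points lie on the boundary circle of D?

2

Side lengths²: AB² = 81, AC² = 40, BC² = 157.
Since BC² = 157 ≥ 81 + 40 = 121, the angle opposite BC is not acute, so the smallest enclosing circle has BC as diameter.
Centre = midpoint of BC = (-0.5, 3), r² = 157/4 = 39.25.
The points at distance exactly r from the centre are B, C — 2 points.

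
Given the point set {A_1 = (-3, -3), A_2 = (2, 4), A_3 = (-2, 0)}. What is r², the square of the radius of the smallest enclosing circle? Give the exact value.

Side lengths²: A_1A_2² = 74, A_1A_3² = 10, A_2A_3² = 32.
Since A_1A_2² = 74 ≥ 32 + 10 = 42, the angle opposite A_1A_2 is not acute, so the smallest enclosing circle has A_1A_2 as diameter.
Centre = midpoint of A_1A_2 = (-0.5, 0.5), r² = 74/4 = 18.5.

18.5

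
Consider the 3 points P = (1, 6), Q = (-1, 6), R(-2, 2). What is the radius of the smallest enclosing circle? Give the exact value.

Side lengths²: PQ² = 4, PR² = 25, QR² = 17.
Since PR² = 25 ≥ 17 + 4 = 21, the angle opposite PR is not acute, so the smallest enclosing circle has PR as diameter.
Centre = midpoint of PR = (-0.5, 4), r² = 25/4 = 6.25.
r = √(6.25) = 2.5.

2.5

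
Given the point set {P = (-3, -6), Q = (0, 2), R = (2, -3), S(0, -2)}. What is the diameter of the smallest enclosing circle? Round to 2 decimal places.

8.54

The farthest pair is P–Q with squared distance 73. The circle on this segment as diameter has centre (-1.5, -2) and r² = 73/4 = 18.25.
Check R: distance² to centre = 13.25 ≤ 18.25, so it lies inside.
All remaining points lie in this disk, and no smaller disk contains both endpoints, so this is the minimum enclosing circle.
Diameter = 2r = 2√(18.25) ≈ 8.54.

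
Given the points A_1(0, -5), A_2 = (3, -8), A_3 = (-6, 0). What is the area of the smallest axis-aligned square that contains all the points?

The bounding box has width 9 and height 8.
An axis-aligned square enclosing the set must have side ≥ max(width, height).
So the minimum side is max(9, 8) = 9.
Area = 9² = 81.

81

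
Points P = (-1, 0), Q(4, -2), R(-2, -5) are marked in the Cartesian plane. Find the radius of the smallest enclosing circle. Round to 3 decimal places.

Side lengths²: PQ² = 29, PR² = 26, QR² = 45.
Since QR² = 45 < 29 + 26 = 55, the triangle is acute, so the smallest enclosing circle is the circumcircle.
Circumcentre = (13/18, -53/18), r² = 1885/162.
r = √(1885/162) ≈ 3.411.

3.411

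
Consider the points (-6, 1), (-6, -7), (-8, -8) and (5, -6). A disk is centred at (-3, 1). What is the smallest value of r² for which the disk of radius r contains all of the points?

The required radius is the distance from (-3, 1) to the farthest point.
Squared distances: 9, 73, 106, 113.
Maximum is 113, attained at (5, -6).

113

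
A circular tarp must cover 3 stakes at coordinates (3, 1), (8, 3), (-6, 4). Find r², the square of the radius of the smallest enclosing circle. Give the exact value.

Call the three points A, B, C in the order given.
Side lengths²: AB² = 29, AC² = 90, BC² = 197.
Since BC² = 197 ≥ 90 + 29 = 119, the angle opposite BC is not acute, so the smallest enclosing circle has BC as diameter.
Centre = midpoint of BC = (1, 3.5), r² = 197/4 = 49.25.

49.25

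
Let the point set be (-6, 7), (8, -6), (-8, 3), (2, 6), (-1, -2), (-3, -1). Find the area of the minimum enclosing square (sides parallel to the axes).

256

The bounding box has width 16 and height 13.
An axis-aligned square enclosing the set must have side ≥ max(width, height).
So the minimum side is max(16, 13) = 16.
Area = 16² = 256.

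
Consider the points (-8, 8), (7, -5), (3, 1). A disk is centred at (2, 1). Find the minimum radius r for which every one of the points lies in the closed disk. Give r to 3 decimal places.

The required radius is the distance from (2, 1) to the farthest point.
Squared distances: 149, 61, 1.
Maximum is 149, attained at (-8, 8).
r = √149 ≈ 12.207.

12.207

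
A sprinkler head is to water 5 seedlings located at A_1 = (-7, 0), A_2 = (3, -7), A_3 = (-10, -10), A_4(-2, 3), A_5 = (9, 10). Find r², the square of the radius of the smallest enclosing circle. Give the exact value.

The minimum enclosing circle of a finite set is fixed by two of the points (as a diameter) or three (as a circumcircle).
The farthest pair is A_3–A_5 with squared distance 761. The circle on this segment as diameter has centre (-0.5, 0) and r² = 761/4 = 190.25.
Check A_1: distance² to centre = 42.25 ≤ 190.25, so it lies inside.
All remaining points lie in this disk, and no smaller disk contains both endpoints, so this is the minimum enclosing circle.

190.25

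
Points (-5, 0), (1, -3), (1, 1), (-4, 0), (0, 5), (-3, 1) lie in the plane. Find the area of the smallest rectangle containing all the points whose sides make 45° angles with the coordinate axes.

45

In coordinates u = x + y, v = x − y the rectangle is axis-aligned; the map (x,y)→(u,v) scales areas by 2.
u-values: -5, -2, 2, -4, 5, -2; range = 5 − (-5) = 10.
v-values: -5, 4, 0, -4, -5, -4; range = 4 − (-5) = 9.
Area = (10 × 9) / 2 = 45.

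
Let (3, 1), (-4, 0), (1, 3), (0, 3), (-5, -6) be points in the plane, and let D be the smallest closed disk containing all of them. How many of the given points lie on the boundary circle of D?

The minimum enclosing circle of a finite set is fixed by two of the points (as a diameter) or three (as a circumcircle).
The minimum enclosing circle is determined by three boundary points: (3, 1), (1, 3), (-5, -6).
Their circumcentre is (-1.7, -1.7) with r² = 29.38.
The farthest remaining point (0, 3) is at distance² 24.98 ≤ 29.38.
The points at distance exactly r from the centre are (3, 1), (1, 3), (-5, -6) — 3 points.

3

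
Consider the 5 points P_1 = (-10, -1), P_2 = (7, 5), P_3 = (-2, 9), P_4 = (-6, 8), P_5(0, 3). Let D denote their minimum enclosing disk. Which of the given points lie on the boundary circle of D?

P_1, P_2

By Welzl's lemma the MEC is supported by two points (diametrically opposite) or three points (on a circumcircle).
The farthest pair is P_1–P_2 with squared distance 325. The circle on this segment as diameter has centre (-1.5, 2) and r² = 325/4 = 81.25.
Check P_3: distance² to centre = 49.25 ≤ 81.25, so it lies inside.
All remaining points lie in this disk, and no smaller disk contains both endpoints, so this is the minimum enclosing circle.
The points at distance exactly r from the centre are P_1, P_2 — 2 points.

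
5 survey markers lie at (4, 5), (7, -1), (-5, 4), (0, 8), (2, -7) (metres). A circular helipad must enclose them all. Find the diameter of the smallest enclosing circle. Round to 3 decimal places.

The minimum enclosing circle of a finite set is fixed by two of the points (as a diameter) or three (as a circumcircle).
The farthest pair is (0, 8)–(2, -7) with squared distance 229. The circle on this segment as diameter has centre (1, 0.5) and r² = 229/4 = 57.25.
Check (4, 5): distance² to centre = 29.25 ≤ 57.25, so it lies inside.
All remaining points lie in this disk, and no smaller disk contains both endpoints, so this is the minimum enclosing circle.
Diameter = 2r = 2√(57.25) ≈ 15.133.

15.133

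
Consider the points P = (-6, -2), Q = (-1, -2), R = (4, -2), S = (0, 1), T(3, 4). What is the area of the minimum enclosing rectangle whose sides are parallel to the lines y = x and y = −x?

In coordinates u = x + y, v = x − y the rectangle is axis-aligned; the map (x,y)→(u,v) scales areas by 2.
u-values: -8, -3, 2, 1, 7; range = 7 − (-8) = 15.
v-values: -4, 1, 6, -1, -1; range = 6 − (-4) = 10.
Area = (15 × 10) / 2 = 75.

75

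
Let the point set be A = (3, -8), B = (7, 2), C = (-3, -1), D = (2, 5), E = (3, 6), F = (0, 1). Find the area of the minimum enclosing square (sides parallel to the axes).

196

The bounding box has width 10 and height 14.
An axis-aligned square enclosing the set must have side ≥ max(width, height).
So the minimum side is max(10, 14) = 14.
Area = 14² = 196.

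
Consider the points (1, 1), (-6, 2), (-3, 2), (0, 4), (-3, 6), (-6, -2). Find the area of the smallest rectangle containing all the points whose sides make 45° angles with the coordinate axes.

54

In coordinates u = x + y, v = x − y the rectangle is axis-aligned; the map (x,y)→(u,v) scales areas by 2.
u-values: 2, -4, -1, 4, 3, -8; range = 4 − (-8) = 12.
v-values: 0, -8, -5, -4, -9, -4; range = 0 − (-9) = 9.
Area = (12 × 9) / 2 = 54.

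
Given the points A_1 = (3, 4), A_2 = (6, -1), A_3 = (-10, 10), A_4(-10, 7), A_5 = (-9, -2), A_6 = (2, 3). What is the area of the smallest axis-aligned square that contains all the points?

256

The bounding box has width 16 and height 12.
An axis-aligned square enclosing the set must have side ≥ max(width, height).
So the minimum side is max(16, 12) = 16.
Area = 16² = 256.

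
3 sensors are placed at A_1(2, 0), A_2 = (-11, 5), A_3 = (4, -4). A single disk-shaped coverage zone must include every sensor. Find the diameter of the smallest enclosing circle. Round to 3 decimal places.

Side lengths²: A_1A_2² = 194, A_1A_3² = 20, A_2A_3² = 306.
Since A_2A_3² = 306 ≥ 194 + 20 = 214, the angle opposite A_2A_3 is not acute, so the smallest enclosing circle has A_2A_3 as diameter.
Centre = midpoint of A_2A_3 = (-3.5, 0.5), r² = 306/4 = 76.5.
Diameter = 2r = 2√(76.5) ≈ 17.493.

17.493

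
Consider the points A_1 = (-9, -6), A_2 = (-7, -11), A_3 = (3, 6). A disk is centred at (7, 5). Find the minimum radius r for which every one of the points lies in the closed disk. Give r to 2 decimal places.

The required radius is the distance from (7, 5) to the farthest point.
Squared distances: 377, 452, 17.
Maximum is 452, attained at A_2.
r = √452 ≈ 21.26.

21.26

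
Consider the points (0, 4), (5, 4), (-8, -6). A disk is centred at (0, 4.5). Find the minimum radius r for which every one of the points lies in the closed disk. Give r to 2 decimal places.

13.20

The required radius is the distance from (0, 4.5) to the farthest point.
Squared distances: 0.25, 25.25, 174.25.
Maximum is 174.25, attained at (-8, -6).
r = √(174.25) ≈ 13.20.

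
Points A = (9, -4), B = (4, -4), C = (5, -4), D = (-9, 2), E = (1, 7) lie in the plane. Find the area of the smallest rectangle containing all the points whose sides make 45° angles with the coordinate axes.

180

In coordinates u = x + y, v = x − y the rectangle is axis-aligned; the map (x,y)→(u,v) scales areas by 2.
u-values: 5, 0, 1, -7, 8; range = 8 − (-7) = 15.
v-values: 13, 8, 9, -11, -6; range = 13 − (-11) = 24.
Area = (15 × 24) / 2 = 180.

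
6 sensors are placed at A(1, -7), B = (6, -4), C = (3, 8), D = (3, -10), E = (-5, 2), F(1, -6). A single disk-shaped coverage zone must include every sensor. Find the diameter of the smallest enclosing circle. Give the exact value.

The farthest pair is C–D with squared distance 324. The circle on this segment as diameter has centre (3, -1) and r² = 324/4 = 81.
Check A: distance² to centre = 40 ≤ 81, so it lies inside.
All remaining points lie in this disk, and no smaller disk contains both endpoints, so this is the minimum enclosing circle.
Diameter = 2r = 2√81 = 18.

18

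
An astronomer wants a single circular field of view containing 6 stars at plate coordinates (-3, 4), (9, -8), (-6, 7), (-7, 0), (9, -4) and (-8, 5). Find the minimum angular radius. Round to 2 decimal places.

A smallest enclosing disk is always determined by at most three of the input points on its boundary.
The farthest pair is (9, -8)–(-8, 5) with squared distance 458. The circle on this segment as diameter has centre (0.5, -1.5) and r² = 458/4 = 114.5.
Check (-3, 4): distance² to centre = 42.5 ≤ 114.5, so it lies inside.
All remaining points lie in this disk, and no smaller disk contains both endpoints, so this is the minimum enclosing circle.
r = √(114.5) ≈ 10.70.

10.70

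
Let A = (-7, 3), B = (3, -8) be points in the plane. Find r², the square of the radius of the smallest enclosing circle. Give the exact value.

The smallest circle enclosing two points has them as diameter endpoints.
Centre = midpoint = (-2, -2.5); r² = |AB|²/4 = 221/4 = 55.25.

55.25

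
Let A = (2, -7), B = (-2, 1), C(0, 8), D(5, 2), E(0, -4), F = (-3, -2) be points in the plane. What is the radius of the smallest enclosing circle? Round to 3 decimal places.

The farthest pair is A–C with squared distance 229. The circle on this segment as diameter has centre (1, 0.5) and r² = 229/4 = 57.25.
Check B: distance² to centre = 9.25 ≤ 57.25, so it lies inside.
All remaining points lie in this disk, and no smaller disk contains both endpoints, so this is the minimum enclosing circle.
r = √(57.25) ≈ 7.566.

7.566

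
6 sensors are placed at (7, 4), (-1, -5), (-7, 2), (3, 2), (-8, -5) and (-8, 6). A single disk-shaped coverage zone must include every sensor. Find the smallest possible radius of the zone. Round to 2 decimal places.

A smallest enclosing disk is always determined by at most three of the input points on its boundary.
The minimum enclosing circle is determined by three boundary points: (7, 4), (-8, -5), (-8, 6).
Their circumcentre is (-1.1, 0.5) with r² = 77.86.
The farthest remaining point (-7, 2) is at distance² 37.06 ≤ 77.86.
r = √(77.86) ≈ 8.82.

8.82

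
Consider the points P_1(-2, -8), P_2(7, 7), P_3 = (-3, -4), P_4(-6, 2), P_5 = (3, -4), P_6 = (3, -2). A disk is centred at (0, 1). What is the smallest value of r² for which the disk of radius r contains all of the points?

85

The required radius is the distance from (0, 1) to the farthest point.
Squared distances: 85, 85, 34, 37, 34, 18.
Maximum is 85, attained at P_1.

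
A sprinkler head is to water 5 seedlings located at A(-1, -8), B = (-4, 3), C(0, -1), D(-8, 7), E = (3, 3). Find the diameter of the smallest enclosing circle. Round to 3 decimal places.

The farthest pair is A–D with squared distance 274. The circle on this segment as diameter has centre (-4.5, -0.5) and r² = 274/4 = 68.5.
Check B: distance² to centre = 12.5 ≤ 68.5, so it lies inside.
All remaining points lie in this disk, and no smaller disk contains both endpoints, so this is the minimum enclosing circle.
Diameter = 2r = 2√(68.5) ≈ 16.553.

16.553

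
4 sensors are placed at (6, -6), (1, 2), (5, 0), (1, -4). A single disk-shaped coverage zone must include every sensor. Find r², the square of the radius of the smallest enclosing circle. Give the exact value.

22.25

The minimum enclosing circle of a finite set is fixed by two of the points (as a diameter) or three (as a circumcircle).
The farthest pair is (6, -6)–(1, 2) with squared distance 89. The circle on this segment as diameter has centre (3.5, -2) and r² = 89/4 = 22.25.
Check (5, 0): distance² to centre = 6.25 ≤ 22.25, so it lies inside.
All remaining points lie in this disk, and no smaller disk contains both endpoints, so this is the minimum enclosing circle.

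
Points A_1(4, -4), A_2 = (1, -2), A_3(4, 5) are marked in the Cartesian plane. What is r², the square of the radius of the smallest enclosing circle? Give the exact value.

20.25

Side lengths²: A_1A_2² = 13, A_1A_3² = 81, A_2A_3² = 58.
Since A_1A_3² = 81 ≥ 58 + 13 = 71, the angle opposite A_1A_3 is not acute, so the smallest enclosing circle has A_1A_3 as diameter.
Centre = midpoint of A_1A_3 = (4, 0.5), r² = 81/4 = 20.25.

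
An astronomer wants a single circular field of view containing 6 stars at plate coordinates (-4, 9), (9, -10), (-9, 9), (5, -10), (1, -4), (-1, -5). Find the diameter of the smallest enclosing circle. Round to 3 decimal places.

The farthest pair is (9, -10)–(-9, 9) with squared distance 685. The circle on this segment as diameter has centre (0, -0.5) and r² = 685/4 = 171.25.
Check (-4, 9): distance² to centre = 106.25 ≤ 171.25, so it lies inside.
All remaining points lie in this disk, and no smaller disk contains both endpoints, so this is the minimum enclosing circle.
Diameter = 2r = 2√(171.25) ≈ 26.173.

26.173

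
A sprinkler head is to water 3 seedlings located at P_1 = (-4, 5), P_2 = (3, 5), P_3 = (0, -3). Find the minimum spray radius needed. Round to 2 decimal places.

Side lengths²: P_1P_2² = 49, P_1P_3² = 80, P_2P_3² = 73.
Since P_1P_3² = 80 < 73 + 49 = 122, the triangle is acute, so the smallest enclosing circle is the circumcircle.
Circumcentre = (-0.5, 1.75), r² = 22.8125.
r = √(22.8125) ≈ 4.78.

4.78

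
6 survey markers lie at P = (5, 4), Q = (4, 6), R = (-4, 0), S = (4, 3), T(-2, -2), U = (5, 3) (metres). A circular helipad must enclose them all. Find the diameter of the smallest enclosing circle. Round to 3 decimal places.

By Welzl's lemma the MEC is supported by two points (diametrically opposite) or three points (on a circumcircle).
The minimum enclosing circle is determined by three boundary points: Q, R, T.
Their circumcentre is (3/7, 17/7) with r² = 1250/49.
The farthest remaining point P is at distance² 1145/49 ≤ 1250/49.
Diameter = 2r = 2√(1250/49) ≈ 10.102.

10.102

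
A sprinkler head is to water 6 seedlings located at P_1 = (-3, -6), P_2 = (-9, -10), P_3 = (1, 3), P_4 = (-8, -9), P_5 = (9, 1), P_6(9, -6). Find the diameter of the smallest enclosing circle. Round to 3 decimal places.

21.095

The farthest pair is P_2–P_5 with squared distance 445. The circle on this segment as diameter has centre (0, -4.5) and r² = 445/4 = 111.25.
Check P_1: distance² to centre = 11.25 ≤ 111.25, so it lies inside.
All remaining points lie in this disk, and no smaller disk contains both endpoints, so this is the minimum enclosing circle.
Diameter = 2r = 2√(111.25) ≈ 21.095.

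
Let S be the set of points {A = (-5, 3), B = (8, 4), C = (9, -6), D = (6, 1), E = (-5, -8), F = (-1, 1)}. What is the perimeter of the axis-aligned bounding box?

52

Width = max x − min x = 9 − (-5) = 14.
Height = max y − min y = 4 − (-8) = 12.
Perimeter = 2(14 + 12) = 52.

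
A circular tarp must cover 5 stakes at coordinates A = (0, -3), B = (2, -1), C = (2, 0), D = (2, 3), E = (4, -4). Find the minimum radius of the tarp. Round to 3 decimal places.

By Welzl's lemma the MEC is supported by two points (diametrically opposite) or three points (on a circumcircle).
The minimum enclosing circle is determined by three boundary points: A, D, E.
Their circumcentre is (71/26, -15/26) with r² = 4505/338.
The farthest remaining point C is at distance² 293/338 ≤ 4505/338.
r = √(4505/338) ≈ 3.651.

3.651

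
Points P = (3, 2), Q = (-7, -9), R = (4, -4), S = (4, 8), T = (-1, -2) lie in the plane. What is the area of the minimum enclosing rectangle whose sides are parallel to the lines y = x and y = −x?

168

In coordinates u = x + y, v = x − y the rectangle is axis-aligned; the map (x,y)→(u,v) scales areas by 2.
u-values: 5, -16, 0, 12, -3; range = 12 − (-16) = 28.
v-values: 1, 2, 8, -4, 1; range = 8 − (-4) = 12.
Area = (28 × 12) / 2 = 168.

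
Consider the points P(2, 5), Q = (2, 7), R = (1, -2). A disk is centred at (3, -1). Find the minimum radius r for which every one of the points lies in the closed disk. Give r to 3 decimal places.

8.062

The required radius is the distance from (3, -1) to the farthest point.
Squared distances: 37, 65, 5.
Maximum is 65, attained at Q.
r = √65 ≈ 8.062.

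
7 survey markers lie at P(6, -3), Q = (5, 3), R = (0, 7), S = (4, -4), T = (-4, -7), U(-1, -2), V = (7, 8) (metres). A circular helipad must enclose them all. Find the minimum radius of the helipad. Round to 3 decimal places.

By Welzl's lemma the MEC is supported by two points (diametrically opposite) or three points (on a circumcircle).
The farthest pair is T–V with squared distance 346. The circle on this segment as diameter has centre (1.5, 0.5) and r² = 346/4 = 86.5.
Check P: distance² to centre = 32.5 ≤ 86.5, so it lies inside.
All remaining points lie in this disk, and no smaller disk contains both endpoints, so this is the minimum enclosing circle.
r = √(86.5) ≈ 9.301.

9.301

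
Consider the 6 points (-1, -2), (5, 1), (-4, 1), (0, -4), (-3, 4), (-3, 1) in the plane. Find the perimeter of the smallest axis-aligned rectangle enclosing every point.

Width = max x − min x = 5 − (-4) = 9.
Height = max y − min y = 4 − (-4) = 8.
Perimeter = 2(9 + 8) = 34.

34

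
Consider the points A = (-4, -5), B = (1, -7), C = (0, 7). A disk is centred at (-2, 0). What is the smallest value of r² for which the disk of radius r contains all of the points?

The required radius is the distance from (-2, 0) to the farthest point.
Squared distances: 29, 58, 53.
Maximum is 58, attained at B.

58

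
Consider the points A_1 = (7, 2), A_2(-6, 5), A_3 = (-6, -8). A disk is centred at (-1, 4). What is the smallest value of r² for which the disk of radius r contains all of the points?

169

The required radius is the distance from (-1, 4) to the farthest point.
Squared distances: 68, 26, 169.
Maximum is 169, attained at A_3.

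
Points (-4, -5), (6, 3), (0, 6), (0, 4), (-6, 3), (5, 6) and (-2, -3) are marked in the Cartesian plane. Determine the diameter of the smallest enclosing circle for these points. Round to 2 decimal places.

A smallest enclosing disk is always determined by at most three of the input points on its boundary.
The farthest pair is (-4, -5)–(5, 6) with squared distance 202. The circle on this segment as diameter has centre (0.5, 0.5) and r² = 202/4 = 50.5.
Check (6, 3): distance² to centre = 36.5 ≤ 50.5, so it lies inside.
All remaining points lie in this disk, and no smaller disk contains both endpoints, so this is the minimum enclosing circle.
Diameter = 2r = 2√(50.5) ≈ 14.21.

14.21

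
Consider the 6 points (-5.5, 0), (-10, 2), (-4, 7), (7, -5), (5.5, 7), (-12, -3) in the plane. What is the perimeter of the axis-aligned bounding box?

62

Width = max x − min x = 7 − (-12) = 19.
Height = max y − min y = 7 − (-5) = 12.
Perimeter = 2(19 + 12) = 62.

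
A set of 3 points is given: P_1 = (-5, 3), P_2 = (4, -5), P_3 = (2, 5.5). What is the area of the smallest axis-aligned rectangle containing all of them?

94.5

x ranges over [-5, 4], width 9.
y ranges over [-5, 5.5], height 10.5.
Area = 9 × 10.5 = 94.5.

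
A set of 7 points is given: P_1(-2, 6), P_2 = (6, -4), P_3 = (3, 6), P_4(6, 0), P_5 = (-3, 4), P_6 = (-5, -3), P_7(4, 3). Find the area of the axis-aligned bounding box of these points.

x ranges over [-5, 6], width 11.
y ranges over [-4, 6], height 10.
Area = 11 × 10 = 110.

110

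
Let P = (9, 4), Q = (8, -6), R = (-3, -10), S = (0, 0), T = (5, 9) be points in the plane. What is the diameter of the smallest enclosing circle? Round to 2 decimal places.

By Welzl's lemma the MEC is supported by two points (diametrically opposite) or three points (on a circumcircle).
The farthest pair is R–T with squared distance 425. The circle on this segment as diameter has centre (1, -0.5) and r² = 425/4 = 106.25.
Check P: distance² to centre = 84.25 ≤ 106.25, so it lies inside.
All remaining points lie in this disk, and no smaller disk contains both endpoints, so this is the minimum enclosing circle.
Diameter = 2r = 2√(106.25) ≈ 20.62.

20.62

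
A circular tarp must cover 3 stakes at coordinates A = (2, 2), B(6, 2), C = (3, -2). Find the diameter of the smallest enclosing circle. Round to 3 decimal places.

Side lengths²: AB² = 16, AC² = 17, BC² = 25.
Since BC² = 25 < 17 + 16 = 33, the triangle is acute, so the smallest enclosing circle is the circumcircle.
Circumcentre = (4, 0.375), r² = 6.640625.
Diameter = 2r = 2√(6.640625) ≈ 5.154.

5.154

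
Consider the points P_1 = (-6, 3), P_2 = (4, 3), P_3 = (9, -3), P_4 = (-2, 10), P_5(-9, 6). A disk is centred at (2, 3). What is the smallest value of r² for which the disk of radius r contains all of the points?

The required radius is the distance from (2, 3) to the farthest point.
Squared distances: 64, 4, 85, 65, 130.
Maximum is 130, attained at P_5.

130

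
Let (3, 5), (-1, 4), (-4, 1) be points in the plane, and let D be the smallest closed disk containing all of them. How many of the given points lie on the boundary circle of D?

Call the three points A, B, C in the order given.
Side lengths²: AB² = 17, AC² = 65, BC² = 18.
Since AC² = 65 ≥ 18 + 17 = 35, the angle opposite AC is not acute, so the smallest enclosing circle has AC as diameter.
Centre = midpoint of AC = (-0.5, 3), r² = 65/4 = 16.25.
The points at distance exactly r from the centre are (3, 5), (-4, 1) — 2 points.

2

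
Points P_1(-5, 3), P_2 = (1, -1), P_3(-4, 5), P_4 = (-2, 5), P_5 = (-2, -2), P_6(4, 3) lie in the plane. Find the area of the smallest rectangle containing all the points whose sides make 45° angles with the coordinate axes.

In coordinates u = x + y, v = x − y the rectangle is axis-aligned; the map (x,y)→(u,v) scales areas by 2.
u-values: -2, 0, 1, 3, -4, 7; range = 7 − (-4) = 11.
v-values: -8, 2, -9, -7, 0, 1; range = 2 − (-9) = 11.
Area = (11 × 11) / 2 = 60.5.

60.5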